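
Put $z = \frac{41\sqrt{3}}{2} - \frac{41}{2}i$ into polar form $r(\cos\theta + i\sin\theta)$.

r = |z| = sqrt(a^2 + b^2) = sqrt((41*sqrt(3)/2)^2 + (-41/2)^2) = sqrt(5043/4 + 1681/4) = sqrt(1681) = 41
θ = arctan(b/a) = arctan(-20.5/35.507) (quadrant-adjusted) = 330°
z = 41(cos 330° + i sin 330°)


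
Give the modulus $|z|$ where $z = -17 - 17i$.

|z| = sqrt(a^2 + b^2) = sqrt((-17)^2 + (-17)^2) = sqrt(578) = sqrt(578)


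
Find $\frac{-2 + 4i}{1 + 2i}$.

Multiply numerator and denominator by conjugate (1 - 2i):
= (-2 + 4i)(1 - 2i) / (1^2 + 2^2)
= (6 + 8i) / 5
= 6/5 + (8/5)i


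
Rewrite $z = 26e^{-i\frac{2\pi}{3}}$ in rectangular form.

a = r cos θ = 26 * -1/2 = -13
b = r sin θ = 26 * -sqrt(3)/2 = -13*sqrt(3)
z = -13 - 13*sqrt(3)i


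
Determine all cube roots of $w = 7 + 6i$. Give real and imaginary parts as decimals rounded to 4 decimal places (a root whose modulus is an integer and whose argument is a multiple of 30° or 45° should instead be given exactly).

|w| = sqrt(85) ≈ 9.219544, arg(w) ≈ 40.601295°
Root modulus = sqrt(85)^(1/3) ≈ 2.096862
Root arguments: θ_k = (arg(w) + 360°k)/3 for k = 0, 1, ..., 2
Compute each root as (root modulus)(cos θ_k + i sin θ_k) using full-precision intermediates, then round to 4 decimal places.
Roots: 2.0386 + 0.4907i, -1.4443 + 1.5202i, -0.5944 - 2.0109i


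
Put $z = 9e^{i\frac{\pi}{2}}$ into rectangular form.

a = r cos θ = 9 * 0 = 0
b = r sin θ = 9 * 1 = 9
z = 9i


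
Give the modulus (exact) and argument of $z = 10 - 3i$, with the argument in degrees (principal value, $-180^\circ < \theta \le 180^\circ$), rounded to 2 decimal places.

|z| = sqrt(10^2 + (-3)^2) = sqrt(109)
arg(z) = arctan(b/a) = arctan(-3/10) (quadrant-adjusted) = -16.70°


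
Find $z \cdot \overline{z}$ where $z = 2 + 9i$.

z * conjugate(z) = |z|^2 = a^2 + b^2
= 2^2 + 9^2 = 85


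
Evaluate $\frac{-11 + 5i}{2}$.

Divisor is real, so divide each part by 2:
= -11/2 + (5/2)i


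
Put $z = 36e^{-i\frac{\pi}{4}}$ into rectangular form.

a = r cos θ = 36 * sqrt(2)/2 = 18*sqrt(2)
b = r sin θ = 36 * -sqrt(2)/2 = -18*sqrt(2)
z = 18*sqrt(2) - 18*sqrt(2)i


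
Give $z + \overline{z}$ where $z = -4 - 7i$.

z + conjugate(z) = (a + bi) + (a - bi) = 2a
= 2 * (-4) = -8


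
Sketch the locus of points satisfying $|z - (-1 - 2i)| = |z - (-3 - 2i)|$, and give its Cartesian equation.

|z - z1| = |z - z2| means z is equidistant from z1 and z2,
i.e. the perpendicular bisector of the segment from (-1, -2) to (-3, -2) (midpoint (-2, -2)).
With z = x + yi, square both sides:
(x - (-1))^2 + (y - (-2))^2 = (x - (-3))^2 + (y - (-2))^2
The x^2 and y^2 terms cancel: -4x + 0y = 13 - 5 = 8
Simplify: x = -2
Locus: Perpendicular bisector of the segment from (-1, -2) to (-3, -2): the line x = -2


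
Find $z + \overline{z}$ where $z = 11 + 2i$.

z + conjugate(z) = (a + bi) + (a - bi) = 2a
= 2 * 11 = 22


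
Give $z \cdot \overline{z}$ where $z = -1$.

z * conjugate(z) = |z|^2 = a^2 + b^2
= (-1)^2 + 0^2 = 1


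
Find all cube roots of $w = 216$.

|w| = 216, arg(w) = 0°
Root modulus = 216^(1/3) = 6
Root arguments: θ_k = (0° + 360°k)/3 for k = 0, 1, ..., 2
Roots: 6, -3 + 3*sqrt(3)i, -3 - 3*sqrt(3)i


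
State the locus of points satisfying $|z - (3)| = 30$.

|z - z0| = r describes a circle centered at z0 with radius r
Here z0 = 3 and r = 30
Locus: Circle centered at (3, 0) with radius 30


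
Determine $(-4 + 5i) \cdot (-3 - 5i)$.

(a1*a2 - b1*b2) + (a1*b2 + b1*a2)i
= (12 - (-25)) + (20 + (-15))i
= 37 + 5i


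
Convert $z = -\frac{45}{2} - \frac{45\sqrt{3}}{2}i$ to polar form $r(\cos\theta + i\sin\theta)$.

r = |z| = sqrt(a^2 + b^2) = sqrt((-45/2)^2 + (-45*sqrt(3)/2)^2) = sqrt(2025/4 + 6075/4) = sqrt(2025) = 45
θ = arctan(b/a) = arctan(-38.9711/-22.5) (quadrant-adjusted) = 240°
z = 45(cos 240° + i sin 240°)


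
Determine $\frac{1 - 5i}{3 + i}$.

Multiply numerator and denominator by conjugate (3 - i):
= (1 - 5i)(3 - i) / (3^2 + 1^2)
= (-2 - 16i) / 10
Divide through by 2: (-1 - 8i) / 5
= -1/5 - (8/5)i


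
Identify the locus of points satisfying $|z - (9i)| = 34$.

|z - z0| = r describes a circle centered at z0 with radius r
Here z0 = 9i and r = 34
Locus: Circle centered at (0, 9) with radius 34


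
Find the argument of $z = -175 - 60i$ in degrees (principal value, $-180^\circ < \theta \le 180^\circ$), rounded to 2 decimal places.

θ = arctan(b/a) = arctan(-60/-175) (quadrant-adjusted) = -161.08°


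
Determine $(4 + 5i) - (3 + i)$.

(4 - 3) + (5 - 1)i = 1 + 4i


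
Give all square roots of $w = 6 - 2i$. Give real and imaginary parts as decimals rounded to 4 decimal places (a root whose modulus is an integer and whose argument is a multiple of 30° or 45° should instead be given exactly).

|w| = sqrt(40) ≈ 6.324555, arg(w) ≈ 341.565051°
Root modulus = sqrt(40)^(1/2) ≈ 2.514867
Root arguments: θ_k = (arg(w) + 360°k)/2 for k = 0, 1, ..., 1
Compute each root as (root modulus)(cos θ_k + i sin θ_k) using full-precision intermediates, then round to 4 decimal places.
Roots: -2.4824 + 0.4028i, 2.4824 - 0.4028i


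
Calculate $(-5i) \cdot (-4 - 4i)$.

(a1*a2 - b1*b2) + (a1*b2 + b1*a2)i
= (0 - 20) + (0 + 20)i
= -20 + 20i


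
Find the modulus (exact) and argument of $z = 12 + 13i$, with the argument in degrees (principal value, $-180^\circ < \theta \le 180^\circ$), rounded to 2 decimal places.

|z| = sqrt(12^2 + 13^2) = sqrt(313)
arg(z) = arctan(b/a) = arctan(13/12) (quadrant-adjusted) = 47.29°


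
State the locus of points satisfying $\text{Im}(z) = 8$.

Im(z) = y where z = x + yi; the equation y = 8 is satisfied by all points with that y-coordinate
Locus: Horizontal line y = 8


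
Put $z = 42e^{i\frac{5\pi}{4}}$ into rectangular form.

a = r cos θ = 42 * -sqrt(2)/2 = -21*sqrt(2)
b = r sin θ = 42 * -sqrt(2)/2 = -21*sqrt(2)
z = -21*sqrt(2) - 21*sqrt(2)i


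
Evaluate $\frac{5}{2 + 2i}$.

Multiply numerator and denominator by conjugate (2 - 2i):
= (5)(2 - 2i) / (2^2 + 2^2)
= (10 - 10i) / 8
Divide through by 2: (5 - 5i) / 4
= 5/4 - (5/4)i


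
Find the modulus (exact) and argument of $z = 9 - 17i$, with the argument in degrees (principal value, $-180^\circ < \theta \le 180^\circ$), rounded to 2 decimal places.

|z| = sqrt(9^2 + (-17)^2) = sqrt(370)
arg(z) = arctan(b/a) = arctan(-17/9) (quadrant-adjusted) = -62.10°


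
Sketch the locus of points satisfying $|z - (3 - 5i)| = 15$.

|z - z0| = r describes a circle centered at z0 with radius r
Here z0 = 3 - 5i and r = 15
Locus: Circle centered at (3, -5) with radius 15


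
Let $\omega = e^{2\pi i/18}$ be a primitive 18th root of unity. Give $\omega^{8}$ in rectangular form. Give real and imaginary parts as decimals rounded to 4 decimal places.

ω^8 = e^(2πi·8/18) = e^(i·8π/9)
= cos(8π/9) + i sin(8π/9)
= -0.9397 + 0.3420i


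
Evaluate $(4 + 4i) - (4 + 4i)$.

(4 - 4) + (4 - 4)i = 0


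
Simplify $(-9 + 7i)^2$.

(a + bi)^2 = a^2 - b^2 + 2abi
= (-9)^2 - 7^2 + 2*(-9)*7i
= 32 - 126i


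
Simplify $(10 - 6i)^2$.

(a + bi)^2 = a^2 - b^2 + 2abi
= 10^2 - (-6)^2 + 2*10*(-6)i
= 64 - 120i


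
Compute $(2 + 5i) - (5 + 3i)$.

(2 - 5) + (5 - 3)i = -3 + 2i


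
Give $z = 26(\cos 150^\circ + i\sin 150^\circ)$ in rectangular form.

a = r cos θ = 26 * -sqrt(3)/2 = -13*sqrt(3)
b = r sin θ = 26 * 1/2 = 13
z = -13*sqrt(3) + 13i


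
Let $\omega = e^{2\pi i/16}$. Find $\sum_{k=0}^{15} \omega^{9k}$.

Let ζ = ω^9 = e^(2πi·9/16). Since 16 ∤ 9, ζ ≠ 1.
Sum = Σ_{k=0}^{15} ζ^k = (ζ^16 - 1)/(ζ - 1) = (ω^{9·16} - 1)/(ζ - 1) = (1 - 1)/(ζ - 1) = 0


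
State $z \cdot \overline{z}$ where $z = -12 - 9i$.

z * conjugate(z) = |z|^2 = a^2 + b^2
= (-12)^2 + (-9)^2 = 225


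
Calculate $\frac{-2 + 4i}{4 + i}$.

Multiply numerator and denominator by conjugate (4 - i):
= (-2 + 4i)(4 - i) / (4^2 + 1^2)
= (-4 + 18i) / 17
= -4/17 + (18/17)i


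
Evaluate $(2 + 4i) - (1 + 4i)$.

(2 - 1) + (4 - 4)i = 1


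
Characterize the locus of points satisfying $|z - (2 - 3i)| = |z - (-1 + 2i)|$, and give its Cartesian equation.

|z - z1| = |z - z2| means z is equidistant from z1 and z2,
i.e. the perpendicular bisector of the segment from (2, -3) to (-1, 2) (midpoint (1/2, -1/2)).
With z = x + yi, square both sides:
(x - 2)^2 + (y - (-3))^2 = (x - (-1))^2 + (y - 2)^2
The x^2 and y^2 terms cancel: -6x + 10y = 5 - 13 = -8
Simplify: 3x - 5y = 4
Locus: Perpendicular bisector of the segment from (2, -3) to (-1, 2): the line 3x - 5y = 4


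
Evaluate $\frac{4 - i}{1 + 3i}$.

Multiply numerator and denominator by conjugate (1 - 3i):
= (4 - i)(1 - 3i) / (1^2 + 3^2)
= (1 - 13i) / 10
= 1/10 - (13/10)i


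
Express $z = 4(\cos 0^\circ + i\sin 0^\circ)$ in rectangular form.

a = r cos θ = 4 * 1 = 4
b = r sin θ = 4 * 0 = 0
z = 4


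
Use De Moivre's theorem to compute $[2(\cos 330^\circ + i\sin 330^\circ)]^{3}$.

By De Moivre: z^n = r^n(cos(nθ) + i sin(nθ))
= 2^3(cos(3*330°) + i sin(3*330°))
= 8(cos 270° + i sin 270°)
= -8i


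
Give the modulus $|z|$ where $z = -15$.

|z| = sqrt(a^2 + b^2) = sqrt((-15)^2 + 0^2) = sqrt(225) = 15


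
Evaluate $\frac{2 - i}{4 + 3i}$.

Multiply numerator and denominator by conjugate (4 - 3i):
= (2 - i)(4 - 3i) / (4^2 + 3^2)
= (5 - 10i) / 25
Divide through by 5: (1 - 2i) / 5
= 1/5 - (2/5)i


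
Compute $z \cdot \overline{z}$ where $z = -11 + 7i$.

z * conjugate(z) = |z|^2 = a^2 + b^2
= (-11)^2 + 7^2 = 170


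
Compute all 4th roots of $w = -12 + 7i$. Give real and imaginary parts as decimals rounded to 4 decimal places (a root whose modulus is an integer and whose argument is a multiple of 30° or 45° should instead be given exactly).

|w| = sqrt(193) ≈ 13.892444, arg(w) ≈ 149.743563°
Root modulus = sqrt(193)^(1/4) ≈ 1.930610
Root arguments: θ_k = (arg(w) + 360°k)/4 for k = 0, 1, ..., 3
Compute each root as (root modulus)(cos θ_k + i sin θ_k) using full-precision intermediates, then round to 4 decimal places.
Roots: 1.5330 + 1.1736i, -1.1736 + 1.5330i, -1.5330 - 1.1736i, 1.1736 - 1.5330i


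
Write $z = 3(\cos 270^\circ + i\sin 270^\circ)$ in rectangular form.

a = r cos θ = 3 * 0 = 0
b = r sin θ = 3 * -1 = -3
z = -3i


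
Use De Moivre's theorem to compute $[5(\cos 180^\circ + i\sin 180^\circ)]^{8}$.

By De Moivre: z^n = r^n(cos(nθ) + i sin(nθ))
= 5^8(cos(8*180°) + i sin(8*180°))
= 390625(cos 0° + i sin 0°)
= 390625


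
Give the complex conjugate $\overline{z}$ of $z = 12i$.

If z = a + bi, then conjugate(z) = a - bi
conjugate(12i) = -12i


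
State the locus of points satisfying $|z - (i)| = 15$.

|z - z0| = r describes a circle centered at z0 with radius r
Here z0 = i and r = 15
Locus: Circle centered at (0, 1) with radius 15


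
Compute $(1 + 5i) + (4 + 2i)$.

(1 + 4) + (5 + 2)i = 5 + 7i


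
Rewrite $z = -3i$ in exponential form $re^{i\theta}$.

r = |z| = sqrt((0)^2 + (-3)^2) = sqrt(0 + 9) = sqrt(9) = 3
a = 0 and b < 0, so z lies on the negative imaginary axis: θ = -90° = -π/2
z = 3e^(-i*π/2)


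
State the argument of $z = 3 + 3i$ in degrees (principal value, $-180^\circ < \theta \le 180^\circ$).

θ = arctan(b/a) = arctan(3/3) (quadrant-adjusted) = 45°


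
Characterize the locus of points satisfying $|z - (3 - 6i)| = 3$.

|z - z0| = r describes a circle centered at z0 with radius r
Here z0 = 3 - 6i and r = 3
Locus: Circle centered at (3, -6) with radius 3


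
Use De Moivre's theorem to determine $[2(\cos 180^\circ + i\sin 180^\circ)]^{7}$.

By De Moivre: z^n = r^n(cos(nθ) + i sin(nθ))
= 2^7(cos(7*180°) + i sin(7*180°))
= 128(cos 180° + i sin 180°)
= -128


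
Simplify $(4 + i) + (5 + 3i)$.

(4 + 5) + (1 + 3)i = 9 + 4i


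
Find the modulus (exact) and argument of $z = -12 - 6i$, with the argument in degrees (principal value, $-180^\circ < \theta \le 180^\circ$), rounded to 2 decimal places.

|z| = sqrt((-12)^2 + (-6)^2) = sqrt(180)
arg(z) = arctan(b/a) = arctan(-6/-12) (quadrant-adjusted) = -153.43°


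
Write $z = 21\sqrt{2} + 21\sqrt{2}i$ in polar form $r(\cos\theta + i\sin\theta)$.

r = |z| = sqrt(a^2 + b^2) = sqrt((21*sqrt(2))^2 + (21*sqrt(2))^2) = sqrt(882 + 882) = sqrt(1764) = 42
θ = arctan(b/a) = arctan(29.6985/29.6985) (quadrant-adjusted) = 45°
z = 42(cos 45° + i sin 45°)


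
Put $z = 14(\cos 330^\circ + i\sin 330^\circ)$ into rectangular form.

a = r cos θ = 14 * sqrt(3)/2 = 7*sqrt(3)
b = r sin θ = 14 * -1/2 = -7
z = 7*sqrt(3) - 7i


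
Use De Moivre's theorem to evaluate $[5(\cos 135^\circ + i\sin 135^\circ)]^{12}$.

By De Moivre: z^n = r^n(cos(nθ) + i sin(nθ))
= 5^12(cos(12*135°) + i sin(12*135°))
= 244140625(cos 180° + i sin 180°)
= -244140625


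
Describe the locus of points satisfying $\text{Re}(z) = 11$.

Re(z) = x where z = x + yi; the equation x = 11 is satisfied by all points with that x-coordinate
Locus: Vertical line x = 11


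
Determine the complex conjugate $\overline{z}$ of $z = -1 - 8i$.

If z = a + bi, then conjugate(z) = a - bi
conjugate(-1 - 8i) = -1 + 8i


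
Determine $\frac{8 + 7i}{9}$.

Divisor is real, so divide each part by 9:
= 8/9 + (7/9)i


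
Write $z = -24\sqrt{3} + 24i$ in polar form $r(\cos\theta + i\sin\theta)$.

r = |z| = sqrt(a^2 + b^2) = sqrt((-24*sqrt(3))^2 + (24)^2) = sqrt(1728 + 576) = sqrt(2304) = 48
θ = arctan(b/a) = arctan(24/-41.5692) (quadrant-adjusted) = 150°
z = 48(cos 150° + i sin 150°)


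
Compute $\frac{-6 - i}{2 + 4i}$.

Multiply numerator and denominator by conjugate (2 - 4i):
= (-6 - i)(2 - 4i) / (2^2 + 4^2)
= (-16 + 22i) / 20
Divide through by 2: (-8 + 11i) / 10
= -4/5 + (11/10)i


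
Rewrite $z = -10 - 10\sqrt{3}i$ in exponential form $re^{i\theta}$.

r = |z| = sqrt((-10)^2 + (-10*sqrt(3))^2) = sqrt(100 + 300) = sqrt(400) = 20
θ = arctan(b/a) = arctan(-17.3205/-10) (quadrant-adjusted) = -120° = -2π/3
z = 20e^(-i*2π/3)


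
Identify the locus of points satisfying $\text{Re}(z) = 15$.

Re(z) = x where z = x + yi; the equation x = 15 is satisfied by all points with that x-coordinate
Locus: Vertical line x = 15


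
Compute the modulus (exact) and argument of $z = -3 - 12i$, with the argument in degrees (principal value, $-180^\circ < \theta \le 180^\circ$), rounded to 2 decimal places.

|z| = sqrt((-3)^2 + (-12)^2) = sqrt(153)
arg(z) = arctan(b/a) = arctan(-12/-3) (quadrant-adjusted) = -104.04°


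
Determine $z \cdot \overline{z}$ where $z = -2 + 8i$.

z * conjugate(z) = |z|^2 = a^2 + b^2
= (-2)^2 + 8^2 = 68


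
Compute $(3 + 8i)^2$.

(a + bi)^2 = a^2 - b^2 + 2abi
= 3^2 - 8^2 + 2*3*8i
= -55 + 48i


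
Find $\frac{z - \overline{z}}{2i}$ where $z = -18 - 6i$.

z - conjugate(z) = 2bi
(z - conjugate(z))/(2i) = 2bi/(2i) = b = -6


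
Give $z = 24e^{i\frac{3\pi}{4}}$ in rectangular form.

a = r cos θ = 24 * -sqrt(2)/2 = -12*sqrt(2)
b = r sin θ = 24 * sqrt(2)/2 = 12*sqrt(2)
z = -12*sqrt(2) + 12*sqrt(2)i


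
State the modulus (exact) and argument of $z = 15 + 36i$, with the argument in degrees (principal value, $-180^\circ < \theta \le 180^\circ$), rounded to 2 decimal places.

|z| = sqrt(15^2 + 36^2) = 39
arg(z) = arctan(b/a) = arctan(36/15) (quadrant-adjusted) = 67.38°


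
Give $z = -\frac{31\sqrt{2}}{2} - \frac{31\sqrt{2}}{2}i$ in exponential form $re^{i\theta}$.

r = |z| = sqrt((-31*sqrt(2)/2)^2 + (-31*sqrt(2)/2)^2) = sqrt(961/2 + 961/2) = sqrt(961) = 31
θ = arctan(b/a) = arctan(-21.9203/-21.9203) (quadrant-adjusted) = -135° = -3π/4
z = 31e^(-i*3π/4)


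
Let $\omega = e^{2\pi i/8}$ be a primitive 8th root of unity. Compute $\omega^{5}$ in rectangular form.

ω^5 = e^(2πi·5/8) = e^(i·5π/4)
= cos(5π/4) + i sin(5π/4)
= -sqrt(2)/2 - (sqrt(2)/2)i


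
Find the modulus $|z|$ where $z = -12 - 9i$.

|z| = sqrt(a^2 + b^2) = sqrt((-12)^2 + (-9)^2) = sqrt(225) = 15


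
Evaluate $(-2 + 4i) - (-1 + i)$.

(-2 - (-1)) + (4 - 1)i = -1 + 3i


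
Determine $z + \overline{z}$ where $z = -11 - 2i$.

z + conjugate(z) = (a + bi) + (a - bi) = 2a
= 2 * (-11) = -22


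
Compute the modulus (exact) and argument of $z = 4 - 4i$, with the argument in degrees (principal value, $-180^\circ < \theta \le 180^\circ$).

|z| = sqrt(4^2 + (-4)^2) = sqrt(32)
arg(z) = arctan(b/a) = arctan(-4/4) (quadrant-adjusted) = -45°


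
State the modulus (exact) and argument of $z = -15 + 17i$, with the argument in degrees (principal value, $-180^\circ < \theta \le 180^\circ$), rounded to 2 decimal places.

|z| = sqrt((-15)^2 + 17^2) = sqrt(514)
arg(z) = arctan(b/a) = arctan(17/-15) (quadrant-adjusted) = 131.42°


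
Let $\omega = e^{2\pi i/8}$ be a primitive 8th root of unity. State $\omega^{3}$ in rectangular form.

ω^3 = e^(2πi·3/8) = e^(i·3π/4)
= cos(3π/4) + i sin(3π/4)
= -sqrt(2)/2 + (sqrt(2)/2)i


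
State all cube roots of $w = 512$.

|w| = 512, arg(w) = 0°
Root modulus = 512^(1/3) = 8
Root arguments: θ_k = (0° + 360°k)/3 for k = 0, 1, ..., 2
Roots: 8, -4 + 4*sqrt(3)i, -4 - 4*sqrt(3)i


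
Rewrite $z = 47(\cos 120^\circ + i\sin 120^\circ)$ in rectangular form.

a = r cos θ = 47 * -1/2 = -47/2
b = r sin θ = 47 * sqrt(3)/2 = 47*sqrt(3)/2
z = -47/2 + (47*sqrt(3)/2)i


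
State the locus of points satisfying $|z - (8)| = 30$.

|z - z0| = r describes a circle centered at z0 with radius r
Here z0 = 8 and r = 30
Locus: Circle centered at (8, 0) with radius 30


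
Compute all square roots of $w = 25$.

|w| = 25, arg(w) = 0°
Root modulus = 25^(1/2) = 5
Root arguments: θ_k = (0° + 360°k)/2 for k = 0, 1, ..., 1
Roots: 5, -5


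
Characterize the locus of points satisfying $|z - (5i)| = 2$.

|z - z0| = r describes a circle centered at z0 with radius r
Here z0 = 5i and r = 2
Locus: Circle centered at (0, 5) with radius 2


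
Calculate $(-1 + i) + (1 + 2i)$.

(-1 + 1) + (1 + 2)i = 3i


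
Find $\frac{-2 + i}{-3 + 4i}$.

Multiply numerator and denominator by conjugate (-3 - 4i):
= (-2 + i)(-3 - 4i) / ((-3)^2 + 4^2)
= (10 + 5i) / 25
Divide through by 5: (2 + i) / 5
= 2/5 + (1/5)i


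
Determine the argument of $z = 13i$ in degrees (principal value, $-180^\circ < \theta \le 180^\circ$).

a = 0 and b > 0, so z lies on the positive imaginary axis: θ = 90°


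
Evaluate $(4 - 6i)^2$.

(a + bi)^2 = a^2 - b^2 + 2abi
= 4^2 - (-6)^2 + 2*4*(-6)i
= -20 - 48i


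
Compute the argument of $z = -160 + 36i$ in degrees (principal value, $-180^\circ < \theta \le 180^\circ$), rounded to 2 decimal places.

θ = arctan(b/a) = arctan(36/-160) (quadrant-adjusted) = 167.32°


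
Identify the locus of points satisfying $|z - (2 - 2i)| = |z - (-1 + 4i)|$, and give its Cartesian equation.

|z - z1| = |z - z2| means z is equidistant from z1 and z2,
i.e. the perpendicular bisector of the segment from (2, -2) to (-1, 4) (midpoint (1/2, 1)).
With z = x + yi, square both sides:
(x - 2)^2 + (y - (-2))^2 = (x - (-1))^2 + (y - 4)^2
The x^2 and y^2 terms cancel: -6x + 12y = 17 - 8 = 9
Simplify: 2x - 4y = -3
Locus: Perpendicular bisector of the segment from (2, -2) to (-1, 4): the line 2x - 4y = -3


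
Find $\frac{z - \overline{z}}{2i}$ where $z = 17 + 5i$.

z - conjugate(z) = 2bi
(z - conjugate(z))/(2i) = 2bi/(2i) = b = 5


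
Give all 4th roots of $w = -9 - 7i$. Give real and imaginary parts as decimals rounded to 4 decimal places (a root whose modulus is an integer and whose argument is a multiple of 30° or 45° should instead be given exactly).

|w| = sqrt(130) ≈ 11.401754, arg(w) ≈ 217.874984°
Root modulus = sqrt(130)^(1/4) ≈ 1.837566
Root arguments: θ_k = (arg(w) + 360°k)/4 for k = 0, 1, ..., 3
Compute each root as (root modulus)(cos θ_k + i sin θ_k) using full-precision intermediates, then round to 4 decimal places.
Roots: 1.0679 + 1.4954i, -1.4954 + 1.0679i, -1.0679 - 1.4954i, 1.4954 - 1.0679i


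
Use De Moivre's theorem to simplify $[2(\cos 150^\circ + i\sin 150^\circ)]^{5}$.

By De Moivre: z^n = r^n(cos(nθ) + i sin(nθ))
= 2^5(cos(5*150°) + i sin(5*150°))
= 32(cos 30° + i sin 30°)
= 16*sqrt(3) + 16i


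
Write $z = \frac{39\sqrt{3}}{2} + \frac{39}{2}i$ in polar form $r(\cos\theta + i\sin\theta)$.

r = |z| = sqrt(a^2 + b^2) = sqrt((39*sqrt(3)/2)^2 + (39/2)^2) = sqrt(4563/4 + 1521/4) = sqrt(1521) = 39
θ = arctan(b/a) = arctan(19.5/33.775) (quadrant-adjusted) = 30°
z = 39(cos 30° + i sin 30°)


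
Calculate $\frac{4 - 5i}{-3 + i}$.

Multiply numerator and denominator by conjugate (-3 - i):
= (4 - 5i)(-3 - i) / ((-3)^2 + 1^2)
= (-17 + 11i) / 10
= -17/10 + (11/10)i


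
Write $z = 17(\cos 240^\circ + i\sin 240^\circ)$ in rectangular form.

a = r cos θ = 17 * -1/2 = -17/2
b = r sin θ = 17 * -sqrt(3)/2 = -17*sqrt(3)/2
z = -17/2 - (17*sqrt(3)/2)i


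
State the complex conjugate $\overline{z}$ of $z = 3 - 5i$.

If z = a + bi, then conjugate(z) = a - bi
conjugate(3 - 5i) = 3 + 5i


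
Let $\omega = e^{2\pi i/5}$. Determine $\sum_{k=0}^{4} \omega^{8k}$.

Let ζ = ω^8 = e^(2πi·8/5). Since 5 ∤ 8, ζ ≠ 1.
Sum = Σ_{k=0}^{4} ζ^k = (ζ^5 - 1)/(ζ - 1) = (ω^{8·5} - 1)/(ζ - 1) = (1 - 1)/(ζ - 1) = 0


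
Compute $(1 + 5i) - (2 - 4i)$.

(1 - 2) + (5 - (-4))i = -1 + 9i


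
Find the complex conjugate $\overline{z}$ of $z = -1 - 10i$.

If z = a + bi, then conjugate(z) = a - bi
conjugate(-1 - 10i) = -1 + 10i


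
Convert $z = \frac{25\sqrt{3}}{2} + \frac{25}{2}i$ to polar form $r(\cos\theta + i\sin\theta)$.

r = |z| = sqrt(a^2 + b^2) = sqrt((25*sqrt(3)/2)^2 + (25/2)^2) = sqrt(1875/4 + 625/4) = sqrt(625) = 25
θ = arctan(b/a) = arctan(12.5/21.6506) (quadrant-adjusted) = 30°
z = 25(cos 30° + i sin 30°)


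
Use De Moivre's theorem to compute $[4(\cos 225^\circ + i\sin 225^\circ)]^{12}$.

By De Moivre: z^n = r^n(cos(nθ) + i sin(nθ))
= 4^12(cos(12*225°) + i sin(12*225°))
= 16777216(cos 180° + i sin 180°)
= -16777216


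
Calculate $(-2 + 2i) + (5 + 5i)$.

(-2 + 5) + (2 + 5)i = 3 + 7i


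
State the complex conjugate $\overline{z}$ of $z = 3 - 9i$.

If z = a + bi, then conjugate(z) = a - bi
conjugate(3 - 9i) = 3 + 9i


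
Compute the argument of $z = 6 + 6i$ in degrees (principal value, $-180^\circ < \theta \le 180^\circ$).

θ = arctan(b/a) = arctan(6/6) (quadrant-adjusted) = 45°


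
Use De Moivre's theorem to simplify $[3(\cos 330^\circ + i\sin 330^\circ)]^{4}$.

By De Moivre: z^n = r^n(cos(nθ) + i sin(nθ))
= 3^4(cos(4*330°) + i sin(4*330°))
= 81(cos 240° + i sin 240°)
= -81/2 - (81*sqrt(3)/2)i


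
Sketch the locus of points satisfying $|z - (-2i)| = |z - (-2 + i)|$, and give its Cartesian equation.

|z - z1| = |z - z2| means z is equidistant from z1 and z2,
i.e. the perpendicular bisector of the segment from (0, -2) to (-2, 1) (midpoint (-1, -1/2)).
With z = x + yi, square both sides:
(x - 0)^2 + (y - (-2))^2 = (x - (-2))^2 + (y - 1)^2
The x^2 and y^2 terms cancel: -4x + 6y = 5 - 4 = 1
Simplify: 4x - 6y = -1
Locus: Perpendicular bisector of the segment from (0, -2) to (-2, 1): the line 4x - 6y = -1


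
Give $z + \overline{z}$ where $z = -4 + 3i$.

z + conjugate(z) = (a + bi) + (a - bi) = 2a
= 2 * (-4) = -8


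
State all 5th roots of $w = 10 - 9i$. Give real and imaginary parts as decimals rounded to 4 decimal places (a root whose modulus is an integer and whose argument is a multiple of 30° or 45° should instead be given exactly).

|w| = sqrt(181) ≈ 13.453624, arg(w) ≈ 318.012788°
Root modulus = sqrt(181)^(1/5) ≈ 1.681775
Root arguments: θ_k = (arg(w) + 360°k)/5 for k = 0, 1, ..., 4
Compute each root as (root modulus)(cos θ_k + i sin θ_k) using full-precision intermediates, then round to 4 decimal places.
Roots: 0.7477 + 1.5064i, -1.2016 + 1.1766i, -1.4904 - 0.7792i, 0.2805 - 1.6582i, 1.6637 - 0.2456i


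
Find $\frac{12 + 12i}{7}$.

Divisor is real, so divide each part by 7:
= 12/7 + (12/7)i


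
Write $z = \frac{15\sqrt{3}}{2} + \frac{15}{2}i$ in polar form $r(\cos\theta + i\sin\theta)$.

r = |z| = sqrt(a^2 + b^2) = sqrt((15*sqrt(3)/2)^2 + (15/2)^2) = sqrt(675/4 + 225/4) = sqrt(225) = 15
θ = arctan(b/a) = arctan(7.5/12.9904) (quadrant-adjusted) = 30°
z = 15(cos 30° + i sin 30°)


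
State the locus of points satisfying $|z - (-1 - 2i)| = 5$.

|z - z0| = r describes a circle centered at z0 with radius r
Here z0 = -1 - 2i and r = 5
Locus: Circle centered at (-1, -2) with radius 5


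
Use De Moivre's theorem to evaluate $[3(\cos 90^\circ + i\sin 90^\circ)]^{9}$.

By De Moivre: z^n = r^n(cos(nθ) + i sin(nθ))
= 3^9(cos(9*90°) + i sin(9*90°))
= 19683(cos 90° + i sin 90°)
= 19683i


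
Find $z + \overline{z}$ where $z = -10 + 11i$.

z + conjugate(z) = (a + bi) + (a - bi) = 2a
= 2 * (-10) = -20


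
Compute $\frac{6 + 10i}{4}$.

Divisor is real, so divide each part by 4:
= 3/2 + (5/2)i


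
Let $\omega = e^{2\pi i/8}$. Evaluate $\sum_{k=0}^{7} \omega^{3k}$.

Let ζ = ω^3 = e^(2πi·3/8). Since 8 ∤ 3, ζ ≠ 1.
Sum = Σ_{k=0}^{7} ζ^k = (ζ^8 - 1)/(ζ - 1) = (ω^{3·8} - 1)/(ζ - 1) = (1 - 1)/(ζ - 1) = 0


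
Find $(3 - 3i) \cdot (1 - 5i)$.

(a1*a2 - b1*b2) + (a1*b2 + b1*a2)i
= (3 - 15) + (-15 + (-3))i
= -12 - 18i


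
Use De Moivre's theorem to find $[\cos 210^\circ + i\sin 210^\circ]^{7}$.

By De Moivre: z^n = r^n(cos(nθ) + i sin(nθ))
= 1^7(cos(7*210°) + i sin(7*210°))
= 1(cos 30° + i sin 30°)
= sqrt(3)/2 + (1/2)i


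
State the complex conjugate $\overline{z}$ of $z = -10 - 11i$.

If z = a + bi, then conjugate(z) = a - bi
conjugate(-10 - 11i) = -10 + 11i


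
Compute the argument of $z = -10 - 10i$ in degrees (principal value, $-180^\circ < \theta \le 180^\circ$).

θ = arctan(b/a) = arctan(-10/-10) (quadrant-adjusted) = -135°


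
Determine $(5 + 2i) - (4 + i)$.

(5 - 4) + (2 - 1)i = 1 + i


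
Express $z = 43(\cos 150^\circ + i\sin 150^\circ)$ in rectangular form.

a = r cos θ = 43 * -sqrt(3)/2 = -43*sqrt(3)/2
b = r sin θ = 43 * 1/2 = 43/2
z = -43*sqrt(3)/2 + (43/2)i


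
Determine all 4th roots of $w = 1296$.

|w| = 1296, arg(w) = 0°
Root modulus = 1296^(1/4) = 6
Root arguments: θ_k = (0° + 360°k)/4 for k = 0, 1, ..., 3
Roots: 6, 6i, -6, -6i


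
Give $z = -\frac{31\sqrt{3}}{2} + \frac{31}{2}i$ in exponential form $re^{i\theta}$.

r = |z| = sqrt((-31*sqrt(3)/2)^2 + (31/2)^2) = sqrt(2883/4 + 961/4) = sqrt(961) = 31
θ = arctan(b/a) = arctan(15.5/-26.8468) (quadrant-adjusted) = 150° = 5π/6
z = 31e^(i*5π/6)


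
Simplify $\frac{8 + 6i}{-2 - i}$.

Multiply numerator and denominator by conjugate (-2 + i):
= (8 + 6i)(-2 + i) / ((-2)^2 + (-1)^2)
= (-22 - 4i) / 5
= -22/5 - (4/5)i


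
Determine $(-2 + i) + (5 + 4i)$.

(-2 + 5) + (1 + 4)i = 3 + 5i


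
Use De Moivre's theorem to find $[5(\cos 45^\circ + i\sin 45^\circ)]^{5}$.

By De Moivre: z^n = r^n(cos(nθ) + i sin(nθ))
= 5^5(cos(5*45°) + i sin(5*45°))
= 3125(cos 225° + i sin 225°)
= -3125*sqrt(2)/2 - (3125*sqrt(2)/2)i


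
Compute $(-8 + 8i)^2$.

(a + bi)^2 = a^2 - b^2 + 2abi
= (-8)^2 - 8^2 + 2*(-8)*8i
= -128i


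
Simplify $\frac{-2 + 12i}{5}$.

Divisor is real, so divide each part by 5:
= -2/5 + (12/5)i


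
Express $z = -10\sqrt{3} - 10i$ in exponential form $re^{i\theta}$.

r = |z| = sqrt((-10*sqrt(3))^2 + (-10)^2) = sqrt(300 + 100) = sqrt(400) = 20
θ = arctan(b/a) = arctan(-10/-17.3205) (quadrant-adjusted) = -150° = -5π/6
z = 20e^(-i*5π/6)


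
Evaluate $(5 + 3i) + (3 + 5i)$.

(5 + 3) + (3 + 5)i = 8 + 8i


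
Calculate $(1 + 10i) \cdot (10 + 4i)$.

(a1*a2 - b1*b2) + (a1*b2 + b1*a2)i
= (10 - 40) + (4 + 100)i
= -30 + 104i


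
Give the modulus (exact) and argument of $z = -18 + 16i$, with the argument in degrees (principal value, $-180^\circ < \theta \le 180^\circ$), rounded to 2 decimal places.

|z| = sqrt((-18)^2 + 16^2) = sqrt(580)
arg(z) = arctan(b/a) = arctan(16/-18) (quadrant-adjusted) = 138.37°


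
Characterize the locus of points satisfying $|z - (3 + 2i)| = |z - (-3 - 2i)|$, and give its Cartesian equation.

|z - z1| = |z - z2| means z is equidistant from z1 and z2,
i.e. the perpendicular bisector of the segment from (3, 2) to (-3, -2) (midpoint (0, 0)).
With z = x + yi, square both sides:
(x - 3)^2 + (y - 2)^2 = (x - (-3))^2 + (y - (-2))^2
The x^2 and y^2 terms cancel: -12x + (-8)y = 13 - 13 = 0
Simplify: 3x + 2y = 0
Locus: Perpendicular bisector of the segment from (3, 2) to (-3, -2): the line 3x + 2y = 0


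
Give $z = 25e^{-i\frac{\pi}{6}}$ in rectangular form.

a = r cos θ = 25 * sqrt(3)/2 = 25*sqrt(3)/2
b = r sin θ = 25 * -1/2 = -25/2
z = 25*sqrt(3)/2 - (25/2)i


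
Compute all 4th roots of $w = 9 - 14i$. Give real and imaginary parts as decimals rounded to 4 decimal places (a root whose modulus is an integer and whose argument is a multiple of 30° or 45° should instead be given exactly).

|w| = sqrt(277) ≈ 16.643317, arg(w) ≈ 302.735226°
Root modulus = sqrt(277)^(1/4) ≈ 2.019807
Root arguments: θ_k = (arg(w) + 360°k)/4 for k = 0, 1, ..., 3
Compute each root as (root modulus)(cos θ_k + i sin θ_k) using full-precision intermediates, then round to 4 decimal places.
Roots: 0.4994 + 1.9571i, -1.9571 + 0.4994i, -0.4994 - 1.9571i, 1.9571 - 0.4994i


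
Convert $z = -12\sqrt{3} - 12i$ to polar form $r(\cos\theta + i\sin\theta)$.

r = |z| = sqrt(a^2 + b^2) = sqrt((-12*sqrt(3))^2 + (-12)^2) = sqrt(432 + 144) = sqrt(576) = 24
θ = arctan(b/a) = arctan(-12/-20.7846) (quadrant-adjusted) = 210°
z = 24(cos 210° + i sin 210°)


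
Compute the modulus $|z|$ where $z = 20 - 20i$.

|z| = sqrt(a^2 + b^2) = sqrt(20^2 + (-20)^2) = sqrt(800) = sqrt(800)


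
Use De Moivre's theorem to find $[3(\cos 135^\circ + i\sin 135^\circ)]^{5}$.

By De Moivre: z^n = r^n(cos(nθ) + i sin(nθ))
= 3^5(cos(5*135°) + i sin(5*135°))
= 243(cos 315° + i sin 315°)
= 243*sqrt(2)/2 - (243*sqrt(2)/2)i


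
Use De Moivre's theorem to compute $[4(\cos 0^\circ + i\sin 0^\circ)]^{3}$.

By De Moivre: z^n = r^n(cos(nθ) + i sin(nθ))
= 4^3(cos(3*0°) + i sin(3*0°))
= 64(cos 0° + i sin 0°)
= 64


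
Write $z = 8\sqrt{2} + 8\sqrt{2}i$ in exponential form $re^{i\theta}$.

r = |z| = sqrt((8*sqrt(2))^2 + (8*sqrt(2))^2) = sqrt(128 + 128) = sqrt(256) = 16
θ = arctan(b/a) = arctan(11.3137/11.3137) (quadrant-adjusted) = 45° = π/4
z = 16e^(i*π/4)


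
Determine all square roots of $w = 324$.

|w| = 324, arg(w) = 0°
Root modulus = 324^(1/2) = 18
Root arguments: θ_k = (0° + 360°k)/2 for k = 0, 1, ..., 1
Roots: 18, -18


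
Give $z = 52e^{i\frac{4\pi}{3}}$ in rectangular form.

a = r cos θ = 52 * -1/2 = -26
b = r sin θ = 52 * -sqrt(3)/2 = -26*sqrt(3)
z = -26 - 26*sqrt(3)i


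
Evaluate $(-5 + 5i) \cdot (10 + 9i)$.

(a1*a2 - b1*b2) + (a1*b2 + b1*a2)i
= (-50 - 45) + (-45 + 50)i
= -95 + 5i


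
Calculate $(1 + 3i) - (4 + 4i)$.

(1 - 4) + (3 - 4)i = -3 - i


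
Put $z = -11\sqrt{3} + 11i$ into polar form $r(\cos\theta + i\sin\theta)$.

r = |z| = sqrt(a^2 + b^2) = sqrt((-11*sqrt(3))^2 + (11)^2) = sqrt(363 + 121) = sqrt(484) = 22
θ = arctan(b/a) = arctan(11/-19.0526) (quadrant-adjusted) = 150°
z = 22(cos 150° + i sin 150°)


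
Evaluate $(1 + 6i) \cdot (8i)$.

(a1*a2 - b1*b2) + (a1*b2 + b1*a2)i
= (0 - 48) + (8 + 0)i
= -48 + 8i


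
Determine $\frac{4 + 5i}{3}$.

Divisor is real, so divide each part by 3:
= 4/3 + (5/3)i


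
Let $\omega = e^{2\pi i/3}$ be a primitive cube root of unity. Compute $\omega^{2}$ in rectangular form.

ω^2 = e^(2πi·2/3) = e^(i·4π/3)
= cos(4π/3) + i sin(4π/3)
= -1/2 - (sqrt(3)/2)i


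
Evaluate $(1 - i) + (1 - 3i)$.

(1 + 1) + (-1 + (-3))i = 2 - 4i


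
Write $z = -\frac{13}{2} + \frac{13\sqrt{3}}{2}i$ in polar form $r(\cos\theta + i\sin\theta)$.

r = |z| = sqrt(a^2 + b^2) = sqrt((-13/2)^2 + (13*sqrt(3)/2)^2) = sqrt(169/4 + 507/4) = sqrt(169) = 13
θ = arctan(b/a) = arctan(11.2583/-6.5) (quadrant-adjusted) = 120°
z = 13(cos 120° + i sin 120°)


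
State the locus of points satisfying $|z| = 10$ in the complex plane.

|z| = 10 means sqrt(x^2 + y^2) = 10
This is a circle of radius 10 centered at the origin


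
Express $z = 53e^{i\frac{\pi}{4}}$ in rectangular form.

a = r cos θ = 53 * sqrt(2)/2 = 53*sqrt(2)/2
b = r sin θ = 53 * sqrt(2)/2 = 53*sqrt(2)/2
z = 53*sqrt(2)/2 + (53*sqrt(2)/2)i


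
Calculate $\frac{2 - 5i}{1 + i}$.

Multiply numerator and denominator by conjugate (1 - i):
= (2 - 5i)(1 - i) / (1^2 + 1^2)
= (-3 - 7i) / 2
= -3/2 - (7/2)i


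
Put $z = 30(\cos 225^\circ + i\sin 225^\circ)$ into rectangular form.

a = r cos θ = 30 * -sqrt(2)/2 = -15*sqrt(2)
b = r sin θ = 30 * -sqrt(2)/2 = -15*sqrt(2)
z = -15*sqrt(2) - 15*sqrt(2)i


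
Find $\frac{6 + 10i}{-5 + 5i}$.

Multiply numerator and denominator by conjugate (-5 - 5i):
= (6 + 10i)(-5 - 5i) / ((-5)^2 + 5^2)
= (20 - 80i) / 50
Divide through by 10: (2 - 8i) / 5
= 2/5 - (8/5)i


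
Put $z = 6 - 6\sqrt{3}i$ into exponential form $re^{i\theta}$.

r = |z| = sqrt((6)^2 + (-6*sqrt(3))^2) = sqrt(36 + 108) = sqrt(144) = 12
θ = arctan(b/a) = arctan(-10.3923/6) (quadrant-adjusted) = -60° = -π/3
z = 12e^(-i*π/3)


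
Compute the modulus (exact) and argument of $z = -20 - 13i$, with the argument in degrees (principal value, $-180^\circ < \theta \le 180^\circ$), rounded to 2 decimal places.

|z| = sqrt((-20)^2 + (-13)^2) = sqrt(569)
arg(z) = arctan(b/a) = arctan(-13/-20) (quadrant-adjusted) = -146.98°


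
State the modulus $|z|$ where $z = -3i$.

|z| = sqrt(a^2 + b^2) = sqrt(0^2 + (-3)^2) = sqrt(9) = 3


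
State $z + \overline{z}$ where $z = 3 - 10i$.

z + conjugate(z) = (a + bi) + (a - bi) = 2a
= 2 * 3 = 6


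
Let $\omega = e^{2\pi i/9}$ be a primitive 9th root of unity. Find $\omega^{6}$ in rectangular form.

ω^6 = e^(2πi·6/9) = e^(i·4π/3)
= cos(4π/3) + i sin(4π/3)
= -1/2 - (sqrt(3)/2)i


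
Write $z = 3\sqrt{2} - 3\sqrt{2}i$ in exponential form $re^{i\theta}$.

r = |z| = sqrt((3*sqrt(2))^2 + (-3*sqrt(2))^2) = sqrt(18 + 18) = sqrt(36) = 6
θ = arctan(b/a) = arctan(-4.2426/4.2426) (quadrant-adjusted) = -45° = -π/4
z = 6e^(-i*π/4)


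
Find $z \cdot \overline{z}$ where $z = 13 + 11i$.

z * conjugate(z) = |z|^2 = a^2 + b^2
= 13^2 + 11^2 = 290


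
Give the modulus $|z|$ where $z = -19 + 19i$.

|z| = sqrt(a^2 + b^2) = sqrt((-19)^2 + 19^2) = sqrt(722) = sqrt(722)


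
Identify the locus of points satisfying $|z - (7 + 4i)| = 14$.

|z - z0| = r describes a circle centered at z0 with radius r
Here z0 = 7 + 4i and r = 14
Locus: Circle centered at (7, 4) with radius 14


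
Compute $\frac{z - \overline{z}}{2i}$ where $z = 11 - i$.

z - conjugate(z) = 2bi
(z - conjugate(z))/(2i) = 2bi/(2i) = b = -1


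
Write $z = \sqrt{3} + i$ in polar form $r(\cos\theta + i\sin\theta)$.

r = |z| = sqrt(a^2 + b^2) = sqrt((sqrt(3))^2 + (1)^2) = sqrt(3 + 1) = sqrt(4) = 2
θ = arctan(b/a) = arctan(1/1.7321) (quadrant-adjusted) = 30°
z = 2(cos 30° + i sin 30°)


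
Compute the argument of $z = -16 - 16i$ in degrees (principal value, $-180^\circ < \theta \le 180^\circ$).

θ = arctan(b/a) = arctan(-16/-16) (quadrant-adjusted) = -135°


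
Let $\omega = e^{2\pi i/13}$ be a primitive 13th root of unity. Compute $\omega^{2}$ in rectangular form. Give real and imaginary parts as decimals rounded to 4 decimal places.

ω^2 = e^(2πi·2/13) = e^(i·4π/13)
= cos(4π/13) + i sin(4π/13)
= 0.5681 + 0.8230i


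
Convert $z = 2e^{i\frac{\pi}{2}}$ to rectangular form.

a = r cos θ = 2 * 0 = 0
b = r sin θ = 2 * 1 = 2
z = 2i


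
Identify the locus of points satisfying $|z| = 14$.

|z| = r describes a circle of radius r centered at the origin
Locus: Circle centered at origin with radius 14


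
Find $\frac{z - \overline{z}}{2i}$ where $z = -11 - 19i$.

z - conjugate(z) = 2bi
(z - conjugate(z))/(2i) = 2bi/(2i) = b = -19


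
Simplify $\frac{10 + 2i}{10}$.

Divisor is real, so divide each part by 10:
= 1 + (1/5)i


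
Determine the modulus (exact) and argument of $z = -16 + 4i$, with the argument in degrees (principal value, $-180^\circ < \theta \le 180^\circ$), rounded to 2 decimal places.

|z| = sqrt((-16)^2 + 4^2) = sqrt(272)
arg(z) = arctan(b/a) = arctan(4/-16) (quadrant-adjusted) = 165.96°


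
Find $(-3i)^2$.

(a + bi)^2 = a^2 - b^2 + 2abi
= 0^2 - (-3)^2 + 2*0*(-3)i
= -9


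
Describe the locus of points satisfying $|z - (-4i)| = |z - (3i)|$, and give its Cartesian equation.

|z - z1| = |z - z2| means z is equidistant from z1 and z2,
i.e. the perpendicular bisector of the segment from (0, -4) to (0, 3) (midpoint (0, -1/2)).
With z = x + yi, square both sides:
(x - 0)^2 + (y - (-4))^2 = (x - 0)^2 + (y - 3)^2
The x^2 and y^2 terms cancel: 0x + 14y = 9 - 16 = -7
Simplify: y = -1/2
Locus: Perpendicular bisector of the segment from (0, -4) to (0, 3): the line y = -1/2


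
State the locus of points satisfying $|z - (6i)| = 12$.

|z - z0| = r describes a circle centered at z0 with radius r
Here z0 = 6i and r = 12
Locus: Circle centered at (0, 6) with radius 12


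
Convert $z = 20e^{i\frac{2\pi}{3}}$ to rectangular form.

a = r cos θ = 20 * -1/2 = -10
b = r sin θ = 20 * sqrt(3)/2 = 10*sqrt(3)
z = -10 + 10*sqrt(3)i


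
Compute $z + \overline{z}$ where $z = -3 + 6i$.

z + conjugate(z) = (a + bi) + (a - bi) = 2a
= 2 * (-3) = -6


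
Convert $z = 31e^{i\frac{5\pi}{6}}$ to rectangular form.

a = r cos θ = 31 * -sqrt(3)/2 = -31*sqrt(3)/2
b = r sin θ = 31 * 1/2 = 31/2
z = -31*sqrt(3)/2 + (31/2)i


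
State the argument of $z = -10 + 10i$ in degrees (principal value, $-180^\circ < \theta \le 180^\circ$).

θ = arctan(b/a) = arctan(10/-10) (quadrant-adjusted) = 135°


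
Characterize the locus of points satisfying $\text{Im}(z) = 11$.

Im(z) = y where z = x + yi; the equation y = 11 is satisfied by all points with that y-coordinate
Locus: Horizontal line y = 11


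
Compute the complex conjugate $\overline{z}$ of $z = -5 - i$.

If z = a + bi, then conjugate(z) = a - bi
conjugate(-5 - i) = -5 + i


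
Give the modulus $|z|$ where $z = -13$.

|z| = sqrt(a^2 + b^2) = sqrt((-13)^2 + 0^2) = sqrt(169) = 13


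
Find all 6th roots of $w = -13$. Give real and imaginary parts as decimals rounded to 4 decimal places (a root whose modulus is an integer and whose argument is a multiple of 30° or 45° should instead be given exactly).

|w| = 13, arg(w) = 180°
Root modulus = 13^(1/6) ≈ 1.533406
Root arguments: θ_k = (180° + 360°k)/6 for k = 0, 1, ..., 5
Compute each root as (root modulus)(cos θ_k + i sin θ_k) using full-precision intermediates, then round to 4 decimal places.
Roots: 1.3280 + 0.7667i, 1.5334i, -1.3280 + 0.7667i, -1.3280 - 0.7667i, -1.5334i, 1.3280 - 0.7667i


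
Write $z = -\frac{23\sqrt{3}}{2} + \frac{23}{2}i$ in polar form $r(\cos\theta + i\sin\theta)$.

r = |z| = sqrt(a^2 + b^2) = sqrt((-23*sqrt(3)/2)^2 + (23/2)^2) = sqrt(1587/4 + 529/4) = sqrt(529) = 23
θ = arctan(b/a) = arctan(11.5/-19.9186) (quadrant-adjusted) = 150°
z = 23(cos 150° + i sin 150°)


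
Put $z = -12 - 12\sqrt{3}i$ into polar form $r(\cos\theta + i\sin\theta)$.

r = |z| = sqrt(a^2 + b^2) = sqrt((-12)^2 + (-12*sqrt(3))^2) = sqrt(144 + 432) = sqrt(576) = 24
θ = arctan(b/a) = arctan(-20.7846/-12) (quadrant-adjusted) = 240°
z = 24(cos 240° + i sin 240°)


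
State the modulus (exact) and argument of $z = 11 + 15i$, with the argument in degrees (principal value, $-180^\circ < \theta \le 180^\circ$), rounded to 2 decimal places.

|z| = sqrt(11^2 + 15^2) = sqrt(346)
arg(z) = arctan(b/a) = arctan(15/11) (quadrant-adjusted) = 53.75°
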